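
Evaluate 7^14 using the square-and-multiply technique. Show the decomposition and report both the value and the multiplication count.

Computing 7^14 by squaring (build up from 7^1; each line after the first costs one multiplication):

7^1 = 7
7^2 = (7^1)^2 = 7^2 = 49
7^3 = 7 * 7^2 = 7 * 49 = 343
7^6 = (7^3)^2 = 343^2 = 117649
7^7 = 7 * 7^6 = 7 * 117649 = 823543
7^14 = (7^7)^2 = 823543^2 = 678223072849

Result: 678223072849
Multiplications needed: 5 (5 lines after 7^1)

7^14 = 678223072849. Using exponentiation by squaring, this requires 5 multiplications. The key idea: if the exponent is even, square the half-power; if odd, multiply by the base once.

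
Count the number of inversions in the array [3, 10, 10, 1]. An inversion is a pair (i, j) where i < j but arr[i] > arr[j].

Finding inversions in [3, 10, 10, 1]:

(0, 3): arr[0]=3 > arr[3]=1
(1, 3): arr[1]=10 > arr[3]=1
(2, 3): arr[2]=10 > arr[3]=1

Total inversions: 3

The array has 3 inversion(s): (0,3), (1,3), (2,3). Each pair (i,j) satisfies i < j and arr[i] > arr[j].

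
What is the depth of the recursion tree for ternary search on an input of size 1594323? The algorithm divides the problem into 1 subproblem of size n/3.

For divide and conquer with division factor 3:

Problem sizes at each level:
Level 0: 1594323
Level 1: 531441
Level 2: 177147
Level 3: 59049
Level 4: 19683
Level 5: 6561
Level 6: 2187
Level 7: 729
Level 8: 243
Level 9: 81
Level 10: 27
Level 11: 9
Level 12: 3
Level 13: 1

The root is level 0 and the size-1 base case is level 13 (the tree spans levels 0 through 13, i.e. 14 levels counting the root), so the depth is the number of divisions: log_3(1594323) = 13

The recursion tree depth is log_3(1594323) = 13. At each level, the problem size is divided by 3, so it takes 13 divisions to reduce to a base case of size 1. The algorithm makes 1 recursive call at each level.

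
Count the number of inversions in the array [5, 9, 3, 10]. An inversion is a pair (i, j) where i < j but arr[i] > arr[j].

Finding inversions in [5, 9, 3, 10]:

(0, 2): arr[0]=5 > arr[2]=3
(1, 2): arr[1]=9 > arr[2]=3

Total inversions: 2

The array has 2 inversion(s): (0,2), (1,2). Each pair (i,j) satisfies i < j and arr[i] > arr[j].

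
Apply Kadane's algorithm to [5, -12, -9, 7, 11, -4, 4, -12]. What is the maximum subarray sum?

Using Kadane's algorithm on [5, -12, -9, 7, 11, -4, 4, -12]:

Scanning through the array:
Position 1 (value -12): max_ending_here = -7, max_so_far = 5
Position 2 (value -9): max_ending_here = -9, max_so_far = 5
Position 3 (value 7): max_ending_here = 7, max_so_far = 7
Position 4 (value 11): max_ending_here = 18, max_so_far = 18
Position 5 (value -4): max_ending_here = 14, max_so_far = 18
Position 6 (value 4): max_ending_here = 18, max_so_far = 18
Position 7 (value -12): max_ending_here = 6, max_so_far = 18

Maximum subarray: [7, 11]
Maximum sum: 18

The maximum subarray is [7, 11] with sum 18. This subarray runs from index 3 to index 4.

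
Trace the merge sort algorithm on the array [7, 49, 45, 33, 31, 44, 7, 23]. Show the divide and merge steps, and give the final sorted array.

Merge sort trace:

Split: [7, 49, 45, 33, 31, 44, 7, 23] -> [7, 49, 45, 33] and [31, 44, 7, 23]
  Split: [7, 49, 45, 33] -> [7, 49] and [45, 33]
    Split: [7, 49] -> [7] and [49]
    Merge: [7] + [49] -> [7, 49]
    Split: [45, 33] -> [45] and [33]
    Merge: [45] + [33] -> [33, 45]
  Merge: [7, 49] + [33, 45] -> [7, 33, 45, 49]
  Split: [31, 44, 7, 23] -> [31, 44] and [7, 23]
    Split: [31, 44] -> [31] and [44]
    Merge: [31] + [44] -> [31, 44]
    Split: [7, 23] -> [7] and [23]
    Merge: [7] + [23] -> [7, 23]
  Merge: [31, 44] + [7, 23] -> [7, 23, 31, 44]
Merge: [7, 33, 45, 49] + [7, 23, 31, 44] -> [7, 7, 23, 31, 33, 44, 45, 49]

Final sorted array: [7, 7, 23, 31, 33, 44, 45, 49]

The merge sort proceeds by recursively splitting the array and merging sorted halves.
After all merges, the sorted array is [7, 7, 23, 31, 33, 44, 45, 49].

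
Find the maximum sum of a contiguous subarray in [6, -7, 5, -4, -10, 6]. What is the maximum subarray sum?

Using Kadane's algorithm on [6, -7, 5, -4, -10, 6]:

Scanning through the array:
Position 1 (value -7): max_ending_here = -1, max_so_far = 6
Position 2 (value 5): max_ending_here = 5, max_so_far = 6
Position 3 (value -4): max_ending_here = 1, max_so_far = 6
Position 4 (value -10): max_ending_here = -9, max_so_far = 6
Position 5 (value 6): max_ending_here = 6, max_so_far = 6

Maximum subarray: [6]
Maximum sum: 6

The maximum subarray is [6] with sum 6. This subarray runs from index 0 to index 0.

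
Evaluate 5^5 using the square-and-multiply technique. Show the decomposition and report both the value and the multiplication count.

Computing 5^5 by squaring (build up from 5^1; each line after the first costs one multiplication):

5^1 = 5
5^2 = (5^1)^2 = 5^2 = 25
5^4 = (5^2)^2 = 25^2 = 625
5^5 = 5 * 5^4 = 5 * 625 = 3125

Result: 3125
Multiplications needed: 3 (3 lines after 5^1)

5^5 = 3125. Using exponentiation by squaring, this requires 3 multiplications. The key idea: if the exponent is even, square the half-power; if odd, multiply by the base once.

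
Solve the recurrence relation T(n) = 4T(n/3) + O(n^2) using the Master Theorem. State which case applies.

Master Theorem for T(n) = 4T(n/3) + O(n^2):

a = 4, b = 3, c = 2
log_b(a) = log_3(4) = 1.2619

Case 3: c = 2 > log_3(4) = 1.2619
T(n) = O(n^2) = O(n^2)

For T(n) = 4T(n/3) + O(n^2): log_3(4) = 1.2619. This is Case 3 of the Master Theorem (c > log_b(a), work dominated by root), giving O(n^2).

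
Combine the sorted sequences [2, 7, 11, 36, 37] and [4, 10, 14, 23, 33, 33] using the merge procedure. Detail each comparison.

Merging process:

Compare 2 vs 4: take 2 from left. Merged: [2]
Compare 7 vs 4: take 4 from right. Merged: [2, 4]
Compare 7 vs 10: take 7 from left. Merged: [2, 4, 7]
Compare 11 vs 10: take 10 from right. Merged: [2, 4, 7, 10]
Compare 11 vs 14: take 11 from left. Merged: [2, 4, 7, 10, 11]
Compare 36 vs 14: take 14 from right. Merged: [2, 4, 7, 10, 11, 14]
Compare 36 vs 23: take 23 from right. Merged: [2, 4, 7, 10, 11, 14, 23]
Compare 36 vs 33: take 33 from right. Merged: [2, 4, 7, 10, 11, 14, 23, 33]
Compare 36 vs 33: take 33 from right. Merged: [2, 4, 7, 10, 11, 14, 23, 33, 33]
Append remaining from left: [36, 37]. Merged: [2, 4, 7, 10, 11, 14, 23, 33, 33, 36, 37]

Final merged array: [2, 4, 7, 10, 11, 14, 23, 33, 33, 36, 37]
Total comparisons: 9

The merged array is [2, 4, 7, 10, 11, 14, 23, 33, 33, 36, 37], requiring 9 comparisons. The merge step runs in O(n) time where n is the total number of elements.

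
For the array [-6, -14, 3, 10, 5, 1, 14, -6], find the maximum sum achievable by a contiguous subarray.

Using Kadane's algorithm on [-6, -14, 3, 10, 5, 1, 14, -6]:

Scanning through the array:
Position 1 (value -14): max_ending_here = -14, max_so_far = -6
Position 2 (value 3): max_ending_here = 3, max_so_far = 3
Position 3 (value 10): max_ending_here = 13, max_so_far = 13
Position 4 (value 5): max_ending_here = 18, max_so_far = 18
Position 5 (value 1): max_ending_here = 19, max_so_far = 19
Position 6 (value 14): max_ending_here = 33, max_so_far = 33
Position 7 (value -6): max_ending_here = 27, max_so_far = 33

Maximum subarray: [3, 10, 5, 1, 14]
Maximum sum: 33

The maximum subarray is [3, 10, 5, 1, 14] with sum 33. This subarray runs from index 2 to index 6.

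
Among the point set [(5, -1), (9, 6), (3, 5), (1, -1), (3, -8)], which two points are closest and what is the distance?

Computing all pairwise distances among 5 points:

d((5, -1), (9, 6)) = 8.0623
d((5, -1), (3, 5)) = 6.3246
d((5, -1), (1, -1)) = 4.0 <-- minimum
d((5, -1), (3, -8)) = 7.2801
d((9, 6), (3, 5)) = 6.0828
d((9, 6), (1, -1)) = 10.6301
d((9, 6), (3, -8)) = 15.2315
d((3, 5), (1, -1)) = 6.3246
d((3, 5), (3, -8)) = 13.0
d((1, -1), (3, -8)) = 7.2801

Closest pair: (5, -1) and (1, -1) with distance 4.0

The closest pair is (5, -1) and (1, -1) with Euclidean distance 4.0. For 5 points, brute-force pairwise comparison is shown above. For large n, the divide-and-conquer algorithm (sort by x, recurse on halves, check the dividing strip) achieves O(n log n).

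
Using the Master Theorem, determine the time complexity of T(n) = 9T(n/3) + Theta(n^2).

Master Theorem for T(n) = 9T(n/3) + O(n^2):

a = 9, b = 3, c = 2
log_b(a) = log_3(9) = 2.0000

Case 2: c = 2 = log_3(9) = 2.0000
T(n) = O(n^2 log n) = O(n^2 log n)

For T(n) = 9T(n/3) + O(n^2): log_3(9) = 2.0000. This is Case 2 of the Master Theorem (c = log_b(a), equal work at all levels), giving O(n^2 log n).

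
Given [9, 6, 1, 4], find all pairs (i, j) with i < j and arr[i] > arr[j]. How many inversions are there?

Finding inversions in [9, 6, 1, 4]:

(0, 1): arr[0]=9 > arr[1]=6
(0, 2): arr[0]=9 > arr[2]=1
(0, 3): arr[0]=9 > arr[3]=4
(1, 2): arr[1]=6 > arr[2]=1
(1, 3): arr[1]=6 > arr[3]=4

Total inversions: 5

The array has 5 inversion(s): (0,1), (0,2), (0,3), (1,2), (1,3). Each pair (i,j) satisfies i < j and arr[i] > arr[j].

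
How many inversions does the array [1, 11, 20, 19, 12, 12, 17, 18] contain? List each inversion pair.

Finding inversions in [1, 11, 20, 19, 12, 12, 17, 18]:

(2, 3): arr[2]=20 > arr[3]=19
(2, 4): arr[2]=20 > arr[4]=12
(2, 5): arr[2]=20 > arr[5]=12
(2, 6): arr[2]=20 > arr[6]=17
(2, 7): arr[2]=20 > arr[7]=18
(3, 4): arr[3]=19 > arr[4]=12
(3, 5): arr[3]=19 > arr[5]=12
(3, 6): arr[3]=19 > arr[6]=17
(3, 7): arr[3]=19 > arr[7]=18

Total inversions: 9

The array has 9 inversion(s): (2,3), (2,4), (2,5), (2,6), (2,7), (3,4), (3,5), (3,6), (3,7). Each pair (i,j) satisfies i < j and arr[i] > arr[j].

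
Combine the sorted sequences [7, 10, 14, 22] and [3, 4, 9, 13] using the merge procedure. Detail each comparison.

Merging process:

Compare 7 vs 3: take 3 from right. Merged: [3]
Compare 7 vs 4: take 4 from right. Merged: [3, 4]
Compare 7 vs 9: take 7 from left. Merged: [3, 4, 7]
Compare 10 vs 9: take 9 from right. Merged: [3, 4, 7, 9]
Compare 10 vs 13: take 10 from left. Merged: [3, 4, 7, 9, 10]
Compare 14 vs 13: take 13 from right. Merged: [3, 4, 7, 9, 10, 13]
Append remaining from left: [14, 22]. Merged: [3, 4, 7, 9, 10, 13, 14, 22]

Final merged array: [3, 4, 7, 9, 10, 13, 14, 22]
Total comparisons: 6

The merged array is [3, 4, 7, 9, 10, 13, 14, 22], requiring 6 comparisons. The merge step runs in O(n) time where n is the total number of elements.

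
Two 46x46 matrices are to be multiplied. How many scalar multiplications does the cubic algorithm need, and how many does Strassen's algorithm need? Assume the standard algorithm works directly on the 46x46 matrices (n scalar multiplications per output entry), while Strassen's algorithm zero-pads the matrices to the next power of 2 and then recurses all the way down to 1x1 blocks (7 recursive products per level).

Matrix multiplication for 46x46 matrices:

Strassen's algorithm requires power-of-2 dimensions. Pad 46x46 to 64x64 (next power of 2).

Standard algorithm: 46^3 = 97336 multiplications
Strassen's algorithm: 7^(log2(64)) = 7^6 = 117649 multiplications
Difference: 97336 - 117649 = -20313 (Strassen uses MORE here due to padding overhead — for small or just-over-power-of-2 n, padding can outweigh the per-level savings)

Standard: 97336 multiplications (46^3). Strassen: 117649 multiplications (7^6, after padding to 64x64). Strassen reduces 8 recursive multiplications to 7 at each level.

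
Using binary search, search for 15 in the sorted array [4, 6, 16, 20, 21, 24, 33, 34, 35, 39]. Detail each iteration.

Binary search for 15 in [4, 6, 16, 20, 21, 24, 33, 34, 35, 39]:

lo=0, hi=9, mid=4, arr[mid]=21 -> 21 > 15, search left half
lo=0, hi=3, mid=1, arr[mid]=6 -> 6 < 15, search right half
lo=2, hi=3, mid=2, arr[mid]=16 -> 16 > 15, search left half
lo=2 > hi=1, target 15 not found

Binary search determines that 15 is not in the array after 3 comparisons. The search space was exhausted without finding the target.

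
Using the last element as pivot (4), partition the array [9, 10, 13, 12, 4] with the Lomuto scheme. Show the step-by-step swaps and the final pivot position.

Lomuto partition with pivot = 4:

Initial array: [9, 10, 13, 12, 4]

arr[0]=9 > 4: no swap
arr[1]=10 > 4: no swap
arr[2]=13 > 4: no swap
arr[3]=12 > 4: no swap

Place pivot at position 0: [4, 10, 13, 12, 9]
Pivot position: 0

After partitioning with pivot 4, the array becomes [4, 10, 13, 12, 9]. The pivot is placed at index 0. All elements to the left of the pivot are <= 4, and all elements to the right are > 4.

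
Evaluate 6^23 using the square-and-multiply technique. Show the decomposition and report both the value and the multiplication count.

Computing 6^23 by squaring (build up from 6^1; each line after the first costs one multiplication):

6^1 = 6
6^2 = (6^1)^2 = 6^2 = 36
6^4 = (6^2)^2 = 36^2 = 1296
6^5 = 6 * 6^4 = 6 * 1296 = 7776
6^10 = (6^5)^2 = 7776^2 = 60466176
6^11 = 6 * 6^10 = 6 * 60466176 = 362797056
6^22 = (6^11)^2 = 362797056^2 = 131621703842267136
6^23 = 6 * 6^22 = 6 * 131621703842267136 = 789730223053602816

Result: 789730223053602816
Multiplications needed: 7 (7 lines after 6^1)

6^23 = 789730223053602816. Using exponentiation by squaring, this requires 7 multiplications. The key idea: if the exponent is even, square the half-power; if odd, multiply by the base once.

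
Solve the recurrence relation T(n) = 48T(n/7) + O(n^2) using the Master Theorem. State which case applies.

Master Theorem for T(n) = 48T(n/7) + O(n^2):

a = 48, b = 7, c = 2
log_b(a) = log_7(48) = 1.9894

Case 3: c = 2 > log_7(48) = 1.9894
T(n) = O(n^2) = O(n^2)

For T(n) = 48T(n/7) + O(n^2): log_7(48) = 1.9894. This is Case 3 of the Master Theorem (c > log_b(a), work dominated by root), giving O(n^2).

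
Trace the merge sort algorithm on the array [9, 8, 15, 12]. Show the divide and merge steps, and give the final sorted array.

Merge sort trace:

Split: [9, 8, 15, 12] -> [9, 8] and [15, 12]
  Split: [9, 8] -> [9] and [8]
  Merge: [9] + [8] -> [8, 9]
  Split: [15, 12] -> [15] and [12]
  Merge: [15] + [12] -> [12, 15]
Merge: [8, 9] + [12, 15] -> [8, 9, 12, 15]

Final sorted array: [8, 9, 12, 15]

The merge sort proceeds by recursively splitting the array and merging sorted halves.
After all merges, the sorted array is [8, 9, 12, 15].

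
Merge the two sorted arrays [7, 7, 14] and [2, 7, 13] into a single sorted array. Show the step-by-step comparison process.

Merging process:

Compare 7 vs 2: take 2 from right. Merged: [2]
Compare 7 vs 7: take 7 from left. Merged: [2, 7]
Compare 7 vs 7: take 7 from left. Merged: [2, 7, 7]
Compare 14 vs 7: take 7 from right. Merged: [2, 7, 7, 7]
Compare 14 vs 13: take 13 from right. Merged: [2, 7, 7, 7, 13]
Append remaining from left: [14]. Merged: [2, 7, 7, 7, 13, 14]

Final merged array: [2, 7, 7, 7, 13, 14]
Total comparisons: 5

The merged array is [2, 7, 7, 7, 13, 14], requiring 5 comparisons. The merge step runs in O(n) time where n is the total number of elements.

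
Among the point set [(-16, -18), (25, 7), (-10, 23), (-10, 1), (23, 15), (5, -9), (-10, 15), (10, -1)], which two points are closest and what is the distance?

Computing all pairwise distances among 8 points:

d((-16, -18), (25, 7)) = 48.0208
d((-16, -18), (-10, 23)) = 41.4367
d((-16, -18), (-10, 1)) = 19.9249
d((-16, -18), (23, 15)) = 51.0882
d((-16, -18), (5, -9)) = 22.8473
d((-16, -18), (-10, 15)) = 33.541
d((-16, -18), (10, -1)) = 31.0644
d((25, 7), (-10, 23)) = 38.4838
d((25, 7), (-10, 1)) = 35.5106
d((25, 7), (23, 15)) = 8.2462
d((25, 7), (5, -9)) = 25.6125
d((25, 7), (-10, 15)) = 35.9026
d((25, 7), (10, -1)) = 17.0
d((-10, 23), (-10, 1)) = 22.0
d((-10, 23), (23, 15)) = 33.9559
d((-10, 23), (5, -9)) = 35.3412
d((-10, 23), (-10, 15)) = 8.0 <-- minimum
d((-10, 23), (10, -1)) = 31.241
d((-10, 1), (23, 15)) = 35.8469
d((-10, 1), (5, -9)) = 18.0278
d((-10, 1), (-10, 15)) = 14.0
d((-10, 1), (10, -1)) = 20.0998
d((23, 15), (5, -9)) = 30.0
d((23, 15), (-10, 15)) = 33.0
d((23, 15), (10, -1)) = 20.6155
d((5, -9), (-10, 15)) = 28.3019
d((5, -9), (10, -1)) = 9.434
d((-10, 15), (10, -1)) = 25.6125

Closest pair: (-10, 23) and (-10, 15) with distance 8.0

The closest pair is (-10, 23) and (-10, 15) with Euclidean distance 8.0. For 8 points, brute-force pairwise comparison is shown above. For large n, the divide-and-conquer algorithm (sort by x, recurse on halves, check the dividing strip) achieves O(n log n).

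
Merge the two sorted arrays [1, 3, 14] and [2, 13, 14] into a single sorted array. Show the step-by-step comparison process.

Merging process:

Compare 1 vs 2: take 1 from left. Merged: [1]
Compare 3 vs 2: take 2 from right. Merged: [1, 2]
Compare 3 vs 13: take 3 from left. Merged: [1, 2, 3]
Compare 14 vs 13: take 13 from right. Merged: [1, 2, 3, 13]
Compare 14 vs 14: take 14 from left. Merged: [1, 2, 3, 13, 14]
Append remaining from right: [14]. Merged: [1, 2, 3, 13, 14, 14]

Final merged array: [1, 2, 3, 13, 14, 14]
Total comparisons: 5

The merged array is [1, 2, 3, 13, 14, 14], requiring 5 comparisons. The merge step runs in O(n) time where n is the total number of elements.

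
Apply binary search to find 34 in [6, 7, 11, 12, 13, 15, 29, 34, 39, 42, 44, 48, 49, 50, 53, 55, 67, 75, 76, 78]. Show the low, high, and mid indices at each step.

Binary search for 34 in [6, 7, 11, 12, 13, 15, 29, 34, 39, 42, 44, 48, 49, 50, 53, 55, 67, 75, 76, 78]:

lo=0, hi=19, mid=9, arr[mid]=42 -> 42 > 34, search left half
lo=0, hi=8, mid=4, arr[mid]=13 -> 13 < 34, search right half
lo=5, hi=8, mid=6, arr[mid]=29 -> 29 < 34, search right half
lo=7, hi=8, mid=7, arr[mid]=34 -> Found target at index 7!

Binary search finds 34 at index 7 after 4 comparisons. The search repeatedly halves the search space by comparing with the middle element.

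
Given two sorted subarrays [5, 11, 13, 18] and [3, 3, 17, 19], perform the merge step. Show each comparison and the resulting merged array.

Merging process:

Compare 5 vs 3: take 3 from right. Merged: [3]
Compare 5 vs 3: take 3 from right. Merged: [3, 3]
Compare 5 vs 17: take 5 from left. Merged: [3, 3, 5]
Compare 11 vs 17: take 11 from left. Merged: [3, 3, 5, 11]
Compare 13 vs 17: take 13 from left. Merged: [3, 3, 5, 11, 13]
Compare 18 vs 17: take 17 from right. Merged: [3, 3, 5, 11, 13, 17]
Compare 18 vs 19: take 18 from left. Merged: [3, 3, 5, 11, 13, 17, 18]
Append remaining from right: [19]. Merged: [3, 3, 5, 11, 13, 17, 18, 19]

Final merged array: [3, 3, 5, 11, 13, 17, 18, 19]
Total comparisons: 7

The merged array is [3, 3, 5, 11, 13, 17, 18, 19], requiring 7 comparisons. The merge step runs in O(n) time where n is the total number of elements.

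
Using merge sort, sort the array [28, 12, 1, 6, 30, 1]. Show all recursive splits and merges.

Merge sort trace:

Split: [28, 12, 1, 6, 30, 1] -> [28, 12, 1] and [6, 30, 1]
  Split: [28, 12, 1] -> [28] and [12, 1]
    Split: [12, 1] -> [12] and [1]
    Merge: [12] + [1] -> [1, 12]
  Merge: [28] + [1, 12] -> [1, 12, 28]
  Split: [6, 30, 1] -> [6] and [30, 1]
    Split: [30, 1] -> [30] and [1]
    Merge: [30] + [1] -> [1, 30]
  Merge: [6] + [1, 30] -> [1, 6, 30]
Merge: [1, 12, 28] + [1, 6, 30] -> [1, 1, 6, 12, 28, 30]

Final sorted array: [1, 1, 6, 12, 28, 30]

The merge sort proceeds by recursively splitting the array and merging sorted halves.
After all merges, the sorted array is [1, 1, 6, 12, 28, 30].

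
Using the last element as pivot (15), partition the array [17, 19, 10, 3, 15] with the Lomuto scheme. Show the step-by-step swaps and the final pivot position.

Lomuto partition with pivot = 15:

Initial array: [17, 19, 10, 3, 15]

arr[0]=17 > 15: no swap
arr[1]=19 > 15: no swap
arr[2]=10 <= 15: swap with position 0, array becomes [10, 19, 17, 3, 15]
arr[3]=3 <= 15: swap with position 1, array becomes [10, 3, 17, 19, 15]

Place pivot at position 2: [10, 3, 15, 19, 17]
Pivot position: 2

After partitioning with pivot 15, the array becomes [10, 3, 15, 19, 17]. The pivot is placed at index 2. All elements to the left of the pivot are <= 15, and all elements to the right are > 15.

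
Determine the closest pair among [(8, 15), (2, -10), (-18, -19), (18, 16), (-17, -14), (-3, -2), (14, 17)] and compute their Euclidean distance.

Computing all pairwise distances among 7 points:

d((8, 15), (2, -10)) = 25.7099
d((8, 15), (-18, -19)) = 42.8019
d((8, 15), (18, 16)) = 10.0499
d((8, 15), (-17, -14)) = 38.2884
d((8, 15), (-3, -2)) = 20.2485
d((8, 15), (14, 17)) = 6.3246
d((2, -10), (-18, -19)) = 21.9317
d((2, -10), (18, 16)) = 30.5287
d((2, -10), (-17, -14)) = 19.4165
d((2, -10), (-3, -2)) = 9.434
d((2, -10), (14, 17)) = 29.5466
d((-18, -19), (18, 16)) = 50.2096
d((-18, -19), (-17, -14)) = 5.099
d((-18, -19), (-3, -2)) = 22.6716
d((-18, -19), (14, 17)) = 48.1664
d((18, 16), (-17, -14)) = 46.0977
d((18, 16), (-3, -2)) = 27.6586
d((18, 16), (14, 17)) = 4.1231 <-- minimum
d((-17, -14), (-3, -2)) = 18.4391
d((-17, -14), (14, 17)) = 43.8406
d((-3, -2), (14, 17)) = 25.4951

Closest pair: (18, 16) and (14, 17) with distance 4.1231

The closest pair is (18, 16) and (14, 17) with Euclidean distance 4.1231. For 7 points, brute-force pairwise comparison is shown above. For large n, the divide-and-conquer algorithm (sort by x, recurse on halves, check the dividing strip) achieves O(n log n).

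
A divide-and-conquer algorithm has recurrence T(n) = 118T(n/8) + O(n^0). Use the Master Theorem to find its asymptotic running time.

Master Theorem for T(n) = 118T(n/8) + O(n^0):

a = 118, b = 8, c = 0
log_b(a) = log_8(118) = 2.2942

Case 1: c = 0 < log_8(118) = 2.2942
T(n) = O(n^(log_8 118))

For T(n) = 118T(n/8) + O(n^0): log_8(118) = 2.2942. This is Case 1 of the Master Theorem (c < log_b(a), work dominated by leaves), giving O(n^(log_8 118)).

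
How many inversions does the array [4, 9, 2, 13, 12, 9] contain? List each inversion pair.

Finding inversions in [4, 9, 2, 13, 12, 9]:

(0, 2): arr[0]=4 > arr[2]=2
(1, 2): arr[1]=9 > arr[2]=2
(3, 4): arr[3]=13 > arr[4]=12
(3, 5): arr[3]=13 > arr[5]=9
(4, 5): arr[4]=12 > arr[5]=9

Total inversions: 5

The array has 5 inversion(s): (0,2), (1,2), (3,4), (3,5), (4,5). Each pair (i,j) satisfies i < j and arr[i] > arr[j].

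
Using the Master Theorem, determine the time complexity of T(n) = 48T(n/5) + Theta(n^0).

Master Theorem for T(n) = 48T(n/5) + O(n^0):

a = 48, b = 5, c = 0
log_b(a) = log_5(48) = 2.4053

Case 1: c = 0 < log_5(48) = 2.4053
T(n) = O(n^(log_5 48))

For T(n) = 48T(n/5) + O(n^0): log_5(48) = 2.4053. This is Case 1 of the Master Theorem (c < log_b(a), work dominated by leaves), giving O(n^(log_5 48)).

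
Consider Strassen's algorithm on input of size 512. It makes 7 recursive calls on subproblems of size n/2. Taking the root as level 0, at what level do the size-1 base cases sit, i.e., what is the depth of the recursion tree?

For divide and conquer with division factor 2:

Problem sizes at each level:
Level 0: 512
Level 1: 256
Level 2: 128
Level 3: 64
Level 4: 32
Level 5: 16
Level 6: 8
Level 7: 4
Level 8: 2
Level 9: 1

The root is level 0 and the size-1 base case is level 9 (the tree spans levels 0 through 9, i.e. 10 levels counting the root), so the depth is the number of divisions: log_2(512) = 9

The recursion tree depth is log_2(512) = 9. At each level, the problem size is divided by 2, so it takes 9 divisions to reduce to a base case of size 1. The algorithm makes 7 recursive calls at each level.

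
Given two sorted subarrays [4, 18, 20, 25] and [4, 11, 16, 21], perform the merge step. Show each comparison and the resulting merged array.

Merging process:

Compare 4 vs 4: take 4 from left. Merged: [4]
Compare 18 vs 4: take 4 from right. Merged: [4, 4]
Compare 18 vs 11: take 11 from right. Merged: [4, 4, 11]
Compare 18 vs 16: take 16 from right. Merged: [4, 4, 11, 16]
Compare 18 vs 21: take 18 from left. Merged: [4, 4, 11, 16, 18]
Compare 20 vs 21: take 20 from left. Merged: [4, 4, 11, 16, 18, 20]
Compare 25 vs 21: take 21 from right. Merged: [4, 4, 11, 16, 18, 20, 21]
Append remaining from left: [25]. Merged: [4, 4, 11, 16, 18, 20, 21, 25]

Final merged array: [4, 4, 11, 16, 18, 20, 21, 25]
Total comparisons: 7

The merged array is [4, 4, 11, 16, 18, 20, 21, 25], requiring 7 comparisons. The merge step runs in O(n) time where n is the total number of elements.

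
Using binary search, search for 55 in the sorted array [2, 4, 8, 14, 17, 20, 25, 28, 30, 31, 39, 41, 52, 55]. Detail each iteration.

Binary search for 55 in [2, 4, 8, 14, 17, 20, 25, 28, 30, 31, 39, 41, 52, 55]:

lo=0, hi=13, mid=6, arr[mid]=25 -> 25 < 55, search right half
lo=7, hi=13, mid=10, arr[mid]=39 -> 39 < 55, search right half
lo=11, hi=13, mid=12, arr[mid]=52 -> 52 < 55, search right half
lo=13, hi=13, mid=13, arr[mid]=55 -> Found target at index 13!

Binary search finds 55 at index 13 after 4 comparisons. The search repeatedly halves the search space by comparing with the middle element.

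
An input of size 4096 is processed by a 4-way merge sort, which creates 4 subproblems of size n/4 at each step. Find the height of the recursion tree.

For divide and conquer with division factor 4:

Problem sizes at each level:
Level 0: 4096
Level 1: 1024
Level 2: 256
Level 3: 64
Level 4: 16
Level 5: 4
Level 6: 1

The root is level 0 and the size-1 base case is level 6 (the tree spans levels 0 through 6, i.e. 7 levels counting the root), so the depth is the number of divisions: log_4(4096) = 6

The recursion tree depth is log_4(4096) = 6. At each level, the problem size is divided by 4, so it takes 6 divisions to reduce to a base case of size 1. The algorithm makes 4 recursive calls at each level.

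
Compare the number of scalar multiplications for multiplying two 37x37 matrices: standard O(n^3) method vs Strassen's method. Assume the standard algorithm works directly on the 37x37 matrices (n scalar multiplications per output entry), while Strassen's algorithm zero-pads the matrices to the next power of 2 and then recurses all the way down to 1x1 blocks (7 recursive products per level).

Matrix multiplication for 37x37 matrices:

Strassen's algorithm requires power-of-2 dimensions. Pad 37x37 to 64x64 (next power of 2).

Standard algorithm: 37^3 = 50653 multiplications
Strassen's algorithm: 7^(log2(64)) = 7^6 = 117649 multiplications
Difference: 50653 - 117649 = -66996 (Strassen uses MORE here due to padding overhead — for small or just-over-power-of-2 n, padding can outweigh the per-level savings)

Standard: 50653 multiplications (37^3). Strassen: 117649 multiplications (7^6, after padding to 64x64). Strassen reduces 8 recursive multiplications to 7 at each level.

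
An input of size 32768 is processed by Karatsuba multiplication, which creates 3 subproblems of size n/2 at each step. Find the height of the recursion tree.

For divide and conquer with division factor 2:

Problem sizes at each level:
Level 0: 32768
Level 1: 16384
Level 2: 8192
Level 3: 4096
Level 4: 2048
Level 5: 1024
Level 6: 512
Level 7: 256
Level 8: 128
Level 9: 64
Level 10: 32
Level 11: 16
Level 12: 8
Level 13: 4
Level 14: 2
Level 15: 1

The root is level 0 and the size-1 base case is level 15 (the tree spans levels 0 through 15, i.e. 16 levels counting the root), so the depth is the number of divisions: log_2(32768) = 15

The recursion tree depth is log_2(32768) = 15. At each level, the problem size is divided by 2, so it takes 15 divisions to reduce to a base case of size 1. The algorithm makes 3 recursive calls at each level.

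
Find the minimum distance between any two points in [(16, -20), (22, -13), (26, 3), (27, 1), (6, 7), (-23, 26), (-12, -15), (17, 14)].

Computing all pairwise distances among 8 points:

d((16, -20), (22, -13)) = 9.2195
d((16, -20), (26, 3)) = 25.0799
d((16, -20), (27, 1)) = 23.7065
d((16, -20), (6, 7)) = 28.7924
d((16, -20), (-23, 26)) = 60.3075
d((16, -20), (-12, -15)) = 28.4429
d((16, -20), (17, 14)) = 34.0147
d((22, -13), (26, 3)) = 16.4924
d((22, -13), (27, 1)) = 14.8661
d((22, -13), (6, 7)) = 25.6125
d((22, -13), (-23, 26)) = 59.5483
d((22, -13), (-12, -15)) = 34.0588
d((22, -13), (17, 14)) = 27.4591
d((26, 3), (27, 1)) = 2.2361 <-- minimum
d((26, 3), (6, 7)) = 20.3961
d((26, 3), (-23, 26)) = 54.1295
d((26, 3), (-12, -15)) = 42.0476
d((26, 3), (17, 14)) = 14.2127
d((27, 1), (6, 7)) = 21.8403
d((27, 1), (-23, 26)) = 55.9017
d((27, 1), (-12, -15)) = 42.1545
d((27, 1), (17, 14)) = 16.4012
d((6, 7), (-23, 26)) = 34.6699
d((6, 7), (-12, -15)) = 28.4253
d((6, 7), (17, 14)) = 13.0384
d((-23, 26), (-12, -15)) = 42.45
d((-23, 26), (17, 14)) = 41.7612
d((-12, -15), (17, 14)) = 41.0122

Closest pair: (26, 3) and (27, 1) with distance 2.2361

The closest pair is (26, 3) and (27, 1) with Euclidean distance 2.2361. For 8 points, brute-force pairwise comparison is shown above. For large n, the divide-and-conquer algorithm (sort by x, recurse on halves, check the dividing strip) achieves O(n log n).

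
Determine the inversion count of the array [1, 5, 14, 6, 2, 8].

Finding inversions in [1, 5, 14, 6, 2, 8]:

(1, 4): arr[1]=5 > arr[4]=2
(2, 3): arr[2]=14 > arr[3]=6
(2, 4): arr[2]=14 > arr[4]=2
(2, 5): arr[2]=14 > arr[5]=8
(3, 4): arr[3]=6 > arr[4]=2

Total inversions: 5

The array has 5 inversion(s): (1,4), (2,3), (2,4), (2,5), (3,4). Each pair (i,j) satisfies i < j and arr[i] > arr[j].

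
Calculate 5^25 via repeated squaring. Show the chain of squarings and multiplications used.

Computing 5^25 by squaring (build up from 5^1; each line after the first costs one multiplication):

5^1 = 5
5^2 = (5^1)^2 = 5^2 = 25
5^3 = 5 * 5^2 = 5 * 25 = 125
5^6 = (5^3)^2 = 125^2 = 15625
5^12 = (5^6)^2 = 15625^2 = 244140625
5^24 = (5^12)^2 = 244140625^2 = 59604644775390625
5^25 = 5 * 5^24 = 5 * 59604644775390625 = 298023223876953125

Result: 298023223876953125
Multiplications needed: 6 (6 lines after 5^1)

5^25 = 298023223876953125. Using exponentiation by squaring, this requires 6 multiplications. The key idea: if the exponent is even, square the half-power; if odd, multiply by the base once.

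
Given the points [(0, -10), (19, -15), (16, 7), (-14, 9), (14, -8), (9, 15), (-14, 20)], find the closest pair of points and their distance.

Computing all pairwise distances among 7 points:

d((0, -10), (19, -15)) = 19.6469
d((0, -10), (16, 7)) = 23.3452
d((0, -10), (-14, 9)) = 23.6008
d((0, -10), (14, -8)) = 14.1421
d((0, -10), (9, 15)) = 26.5707
d((0, -10), (-14, 20)) = 33.1059
d((19, -15), (16, 7)) = 22.2036
d((19, -15), (-14, 9)) = 40.8044
d((19, -15), (14, -8)) = 8.6023 <-- minimum
d((19, -15), (9, 15)) = 31.6228
d((19, -15), (-14, 20)) = 48.1041
d((16, 7), (-14, 9)) = 30.0666
d((16, 7), (14, -8)) = 15.1327
d((16, 7), (9, 15)) = 10.6301
d((16, 7), (-14, 20)) = 32.6956
d((-14, 9), (14, -8)) = 32.7567
d((-14, 9), (9, 15)) = 23.7697
d((-14, 9), (-14, 20)) = 11.0
d((14, -8), (9, 15)) = 23.5372
d((14, -8), (-14, 20)) = 39.598
d((9, 15), (-14, 20)) = 23.5372

Closest pair: (19, -15) and (14, -8) with distance 8.6023

The closest pair is (19, -15) and (14, -8) with Euclidean distance 8.6023. For 7 points, brute-force pairwise comparison is shown above. For large n, the divide-and-conquer algorithm (sort by x, recurse on halves, check the dividing strip) achieves O(n log n).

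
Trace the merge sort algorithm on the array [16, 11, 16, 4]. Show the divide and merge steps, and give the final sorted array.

Merge sort trace:

Split: [16, 11, 16, 4] -> [16, 11] and [16, 4]
  Split: [16, 11] -> [16] and [11]
  Merge: [16] + [11] -> [11, 16]
  Split: [16, 4] -> [16] and [4]
  Merge: [16] + [4] -> [4, 16]
Merge: [11, 16] + [4, 16] -> [4, 11, 16, 16]

Final sorted array: [4, 11, 16, 16]

The merge sort proceeds by recursively splitting the array and merging sorted halves.
After all merges, the sorted array is [4, 11, 16, 16].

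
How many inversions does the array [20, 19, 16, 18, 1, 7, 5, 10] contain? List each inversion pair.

Finding inversions in [20, 19, 16, 18, 1, 7, 5, 10]:

(0, 1): arr[0]=20 > arr[1]=19
(0, 2): arr[0]=20 > arr[2]=16
(0, 3): arr[0]=20 > arr[3]=18
(0, 4): arr[0]=20 > arr[4]=1
(0, 5): arr[0]=20 > arr[5]=7
(0, 6): arr[0]=20 > arr[6]=5
(0, 7): arr[0]=20 > arr[7]=10
(1, 2): arr[1]=19 > arr[2]=16
(1, 3): arr[1]=19 > arr[3]=18
(1, 4): arr[1]=19 > arr[4]=1
(1, 5): arr[1]=19 > arr[5]=7
(1, 6): arr[1]=19 > arr[6]=5
(1, 7): arr[1]=19 > arr[7]=10
(2, 4): arr[2]=16 > arr[4]=1
(2, 5): arr[2]=16 > arr[5]=7
(2, 6): arr[2]=16 > arr[6]=5
(2, 7): arr[2]=16 > arr[7]=10
(3, 4): arr[3]=18 > arr[4]=1
(3, 5): arr[3]=18 > arr[5]=7
(3, 6): arr[3]=18 > arr[6]=5
(3, 7): arr[3]=18 > arr[7]=10
(5, 6): arr[5]=7 > arr[6]=5

Total inversions: 22

The array has 22 inversion(s): (0,1), (0,2), (0,3), (0,4), (0,5), (0,6), (0,7), (1,2), (1,3), (1,4), (1,5), (1,6), (1,7), (2,4), (2,5), (2,6), (2,7), (3,4), (3,5), (3,6), (3,7), (5,6). Each pair (i,j) satisfies i < j and arr[i] > arr[j].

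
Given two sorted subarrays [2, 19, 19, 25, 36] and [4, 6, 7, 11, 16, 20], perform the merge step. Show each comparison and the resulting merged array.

Merging process:

Compare 2 vs 4: take 2 from left. Merged: [2]
Compare 19 vs 4: take 4 from right. Merged: [2, 4]
Compare 19 vs 6: take 6 from right. Merged: [2, 4, 6]
Compare 19 vs 7: take 7 from right. Merged: [2, 4, 6, 7]
Compare 19 vs 11: take 11 from right. Merged: [2, 4, 6, 7, 11]
Compare 19 vs 16: take 16 from right. Merged: [2, 4, 6, 7, 11, 16]
Compare 19 vs 20: take 19 from left. Merged: [2, 4, 6, 7, 11, 16, 19]
Compare 19 vs 20: take 19 from left. Merged: [2, 4, 6, 7, 11, 16, 19, 19]
Compare 25 vs 20: take 20 from right. Merged: [2, 4, 6, 7, 11, 16, 19, 19, 20]
Append remaining from left: [25, 36]. Merged: [2, 4, 6, 7, 11, 16, 19, 19, 20, 25, 36]

Final merged array: [2, 4, 6, 7, 11, 16, 19, 19, 20, 25, 36]
Total comparisons: 9

The merged array is [2, 4, 6, 7, 11, 16, 19, 19, 20, 25, 36], requiring 9 comparisons. The merge step runs in O(n) time where n is the total number of elements.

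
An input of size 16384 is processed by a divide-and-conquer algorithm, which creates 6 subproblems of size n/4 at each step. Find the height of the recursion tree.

For divide and conquer with division factor 4:

Problem sizes at each level:
Level 0: 16384
Level 1: 4096
Level 2: 1024
Level 3: 256
Level 4: 64
Level 5: 16
Level 6: 4
Level 7: 1

The root is level 0 and the size-1 base case is level 7 (the tree spans levels 0 through 7, i.e. 8 levels counting the root), so the depth is the number of divisions: log_4(16384) = 7

The recursion tree depth is log_4(16384) = 7. At each level, the problem size is divided by 4, so it takes 7 divisions to reduce to a base case of size 1. The algorithm makes 6 recursive calls at each level.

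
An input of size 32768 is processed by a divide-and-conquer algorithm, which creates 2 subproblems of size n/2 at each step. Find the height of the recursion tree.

For divide and conquer with division factor 2:

Problem sizes at each level:
Level 0: 32768
Level 1: 16384
Level 2: 8192
Level 3: 4096
Level 4: 2048
Level 5: 1024
Level 6: 512
Level 7: 256
Level 8: 128
Level 9: 64
Level 10: 32
Level 11: 16
Level 12: 8
Level 13: 4
Level 14: 2
Level 15: 1

The root is level 0 and the size-1 base case is level 15 (the tree spans levels 0 through 15, i.e. 16 levels counting the root), so the depth is the number of divisions: log_2(32768) = 15

The recursion tree depth is log_2(32768) = 15. At each level, the problem size is divided by 2, so it takes 15 divisions to reduce to a base case of size 1. The algorithm makes 2 recursive calls at each level.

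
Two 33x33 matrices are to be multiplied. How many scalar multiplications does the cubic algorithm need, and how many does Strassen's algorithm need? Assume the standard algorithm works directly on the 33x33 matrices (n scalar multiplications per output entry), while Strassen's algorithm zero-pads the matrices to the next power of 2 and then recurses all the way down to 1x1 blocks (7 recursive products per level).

Matrix multiplication for 33x33 matrices:

Strassen's algorithm requires power-of-2 dimensions. Pad 33x33 to 64x64 (next power of 2).

Standard algorithm: 33^3 = 35937 multiplications
Strassen's algorithm: 7^(log2(64)) = 7^6 = 117649 multiplications
Difference: 35937 - 117649 = -81712 (Strassen uses MORE here due to padding overhead — for small or just-over-power-of-2 n, padding can outweigh the per-level savings)

Standard: 35937 multiplications (33^3). Strassen: 117649 multiplications (7^6, after padding to 64x64). Strassen reduces 8 recursive multiplications to 7 at each level.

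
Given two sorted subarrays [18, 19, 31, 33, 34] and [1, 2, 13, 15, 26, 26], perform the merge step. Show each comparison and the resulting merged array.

Merging process:

Compare 18 vs 1: take 1 from right. Merged: [1]
Compare 18 vs 2: take 2 from right. Merged: [1, 2]
Compare 18 vs 13: take 13 from right. Merged: [1, 2, 13]
Compare 18 vs 15: take 15 from right. Merged: [1, 2, 13, 15]
Compare 18 vs 26: take 18 from left. Merged: [1, 2, 13, 15, 18]
Compare 19 vs 26: take 19 from left. Merged: [1, 2, 13, 15, 18, 19]
Compare 31 vs 26: take 26 from right. Merged: [1, 2, 13, 15, 18, 19, 26]
Compare 31 vs 26: take 26 from right. Merged: [1, 2, 13, 15, 18, 19, 26, 26]
Append remaining from left: [31, 33, 34]. Merged: [1, 2, 13, 15, 18, 19, 26, 26, 31, 33, 34]

Final merged array: [1, 2, 13, 15, 18, 19, 26, 26, 31, 33, 34]
Total comparisons: 8

The merged array is [1, 2, 13, 15, 18, 19, 26, 26, 31, 33, 34], requiring 8 comparisons. The merge step runs in O(n) time where n is the total number of elements.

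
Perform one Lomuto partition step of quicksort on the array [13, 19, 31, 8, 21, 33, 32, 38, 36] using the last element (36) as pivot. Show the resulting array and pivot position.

Lomuto partition with pivot = 36:

Initial array: [13, 19, 31, 8, 21, 33, 32, 38, 36]

arr[0]=13 <= 36: swap with position 0, array becomes [13, 19, 31, 8, 21, 33, 32, 38, 36]
arr[1]=19 <= 36: swap with position 1, array becomes [13, 19, 31, 8, 21, 33, 32, 38, 36]
arr[2]=31 <= 36: swap with position 2, array becomes [13, 19, 31, 8, 21, 33, 32, 38, 36]
arr[3]=8 <= 36: swap with position 3, array becomes [13, 19, 31, 8, 21, 33, 32, 38, 36]
arr[4]=21 <= 36: swap with position 4, array becomes [13, 19, 31, 8, 21, 33, 32, 38, 36]
arr[5]=33 <= 36: swap with position 5, array becomes [13, 19, 31, 8, 21, 33, 32, 38, 36]
arr[6]=32 <= 36: swap with position 6, array becomes [13, 19, 31, 8, 21, 33, 32, 38, 36]
arr[7]=38 > 36: no swap

Place pivot at position 7: [13, 19, 31, 8, 21, 33, 32, 36, 38]
Pivot position: 7

After partitioning with pivot 36, the array becomes [13, 19, 31, 8, 21, 33, 32, 36, 38]. The pivot is placed at index 7. All elements to the left of the pivot are <= 36, and all elements to the right are > 36.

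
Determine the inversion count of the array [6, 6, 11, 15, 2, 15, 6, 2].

Finding inversions in [6, 6, 11, 15, 2, 15, 6, 2]:

(0, 4): arr[0]=6 > arr[4]=2
(0, 7): arr[0]=6 > arr[7]=2
(1, 4): arr[1]=6 > arr[4]=2
(1, 7): arr[1]=6 > arr[7]=2
(2, 4): arr[2]=11 > arr[4]=2
(2, 6): arr[2]=11 > arr[6]=6
(2, 7): arr[2]=11 > arr[7]=2
(3, 4): arr[3]=15 > arr[4]=2
(3, 6): arr[3]=15 > arr[6]=6
(3, 7): arr[3]=15 > arr[7]=2
(5, 6): arr[5]=15 > arr[6]=6
(5, 7): arr[5]=15 > arr[7]=2
(6, 7): arr[6]=6 > arr[7]=2

Total inversions: 13

The array has 13 inversion(s): (0,4), (0,7), (1,4), (1,7), (2,4), (2,6), (2,7), (3,4), (3,6), (3,7), (5,6), (5,7), (6,7). Each pair (i,j) satisfies i < j and arr[i] > arr[j].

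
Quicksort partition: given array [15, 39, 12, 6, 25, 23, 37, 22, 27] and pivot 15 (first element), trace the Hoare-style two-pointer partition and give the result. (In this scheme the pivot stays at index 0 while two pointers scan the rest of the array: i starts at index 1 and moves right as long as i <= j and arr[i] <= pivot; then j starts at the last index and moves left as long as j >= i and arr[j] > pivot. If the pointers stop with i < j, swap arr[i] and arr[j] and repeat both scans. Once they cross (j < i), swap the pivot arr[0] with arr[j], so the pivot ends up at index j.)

Hoare-style two-pointer partition with pivot = 15:

Initial array: [15, 39, 12, 6, 25, 23, 37, 22, 27]

Pointers start at i = 1, j = 8.
i stops at index 1 (arr[1]=39 > 15), j stops at index 3 (arr[3]=6 <= 15): swap arr[1] and arr[3], array becomes [15, 6, 12, 39, 25, 23, 37, 22, 27]
i ends at 3, j ends at 2: the pointers have crossed (j < i), so scanning stops.

Swap pivot arr[0] with arr[2] to place pivot at position 2: [12, 6, 15, 39, 25, 23, 37, 22, 27]
Pivot position: 2

After partitioning with pivot 15, the array becomes [12, 6, 15, 39, 25, 23, 37, 22, 27]. The pivot is placed at index 2. All elements to the left of the pivot are <= 15, and all elements to the right are > 15.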